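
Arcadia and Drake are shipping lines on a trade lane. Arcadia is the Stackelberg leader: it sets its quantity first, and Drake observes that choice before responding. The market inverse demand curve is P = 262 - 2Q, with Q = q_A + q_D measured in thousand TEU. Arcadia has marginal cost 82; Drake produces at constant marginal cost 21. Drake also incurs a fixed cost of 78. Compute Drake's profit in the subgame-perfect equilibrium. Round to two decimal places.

The follower Drake best-responds to any q_A: π_D = (262 - 2Q)q_D - 21q_D.
Follower FOC: 241 - 2q_A - 4q_D = 0, so q_D(q_A) = (241 - 2q_A)/4.
Arcadia substitutes q_D(q_A) into its own profit: π_A = q_A(262 - 2q_A - (241 - 2q_A)/2) - 82q_A = (283/2 - q_A)q_A - 82q_A.
Maximising: ∂π_A/∂q_A = 119/2 - 2q_A = 0, giving q_A = 119/4.
Then q_D = (241 - 2·(119/4))/4 = 363/8.
Price P = 262 - 2·(601/8) = 447/4.
Drake's profit: (447/4 - 21)·(363/8) - 78 = 4039.7813.

4039.78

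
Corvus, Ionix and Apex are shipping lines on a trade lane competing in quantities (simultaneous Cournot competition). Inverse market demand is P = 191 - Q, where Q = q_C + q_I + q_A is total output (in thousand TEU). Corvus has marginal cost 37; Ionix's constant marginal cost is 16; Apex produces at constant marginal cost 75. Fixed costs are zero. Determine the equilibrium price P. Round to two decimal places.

Corvus's profit: π_C = (191 - Q)q_C - (37q_C). Setting ∂π_C/∂q_C = 0: 154 - 2q_C - (q_I + q_A) = 0.
Ionix's profit: π_I = (191 - Q)q_I - (16q_I). Setting ∂π_I/∂q_I = 0: 175 - 2q_I - (q_C + q_A) = 0.
Apex's first-order condition: 116 - 2q_A - (q_C + q_I) = 0.
Adding the 3 conditions: 445 − 2Q − 2Q = 0, i.e. Q = 445/4.
Back-substituting: q_C = (154 − 445/4) = 171/4, q_I = (175 − 445/4) = 255/4, q_A = (116 − 445/4) = 19/4.
Total output Q = 445/4, so price P = 191 - 445/4 = 319/4.

79.75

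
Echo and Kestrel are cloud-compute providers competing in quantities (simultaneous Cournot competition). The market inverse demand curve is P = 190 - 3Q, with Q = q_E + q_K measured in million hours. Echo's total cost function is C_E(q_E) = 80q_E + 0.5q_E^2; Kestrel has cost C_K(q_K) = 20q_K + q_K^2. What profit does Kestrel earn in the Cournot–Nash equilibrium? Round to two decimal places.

Echo's profit: π_E = (190 - 3Q)q_E - (80q_E + (1/2)q_E²). Setting ∂π_E/∂q_E = 0: 110 - 7q_E - 3(q_K) = 0.
Kestrel's profit: π_K = (190 - 3Q)q_K - (20q_K + q_K²). Setting ∂π_K/∂q_K = 0: 170 - 8q_K - 3(q_E) = 0.
Rearranging gives the reaction functions q_E = (110 - 3q_K)/7 and q_K = (170 - 3q_E)/8.
Solving the pair: q_E = 370/47, q_K = 860/47.
Price P = 190 - 3·(1230/47) = 111.4894.
Kestrel's profit: 111.4894·(860/47) - 20·(860/47) - (860/47)² = 1339.2485.

1339.25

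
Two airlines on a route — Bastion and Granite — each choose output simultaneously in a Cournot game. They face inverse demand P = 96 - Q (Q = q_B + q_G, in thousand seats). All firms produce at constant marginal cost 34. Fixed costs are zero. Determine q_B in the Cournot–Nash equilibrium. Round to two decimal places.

20.67

A representative firm's profit is π_i = q_i(96 - Q) - 34q_i.
Setting ∂π_i/∂q_i = 0 with rivals' quantities fixed: 62 - 2q_i - q_j = 0.
With identical firms every q_j equals q_i, so q_j = q_i and 62 = 3q_i, giving q_i = 62/3.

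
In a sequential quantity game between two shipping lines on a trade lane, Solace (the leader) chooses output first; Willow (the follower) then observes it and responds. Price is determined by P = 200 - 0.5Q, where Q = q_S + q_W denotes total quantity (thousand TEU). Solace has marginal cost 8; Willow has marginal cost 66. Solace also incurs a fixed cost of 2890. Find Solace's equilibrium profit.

The follower Willow best-responds to any q_S: π_W = (200 - 0.5Q)q_W - 66q_W.
∂π_W/∂q_W = 134 - (1/2)q_S - q_W = 0 gives the reaction function q_W = (134 - (1/2)q_S).
The leader anticipates this reaction. Substituting into P = 200 - 0.5Q gives P = 133 - (1/4)q_S, so π_S = (133 - (1/4)q_S)q_S - 8q_S.
Leader FOC: 125 - (1/2)q_S = 0, so q_S = 250.
Then q_W = (134 - (1/2)·250) = 9.
Price P = 200 - (1/2)·259 = 141/2.
Solace's profit: (141/2 - 8)·250 - 2890 = 12735.

12735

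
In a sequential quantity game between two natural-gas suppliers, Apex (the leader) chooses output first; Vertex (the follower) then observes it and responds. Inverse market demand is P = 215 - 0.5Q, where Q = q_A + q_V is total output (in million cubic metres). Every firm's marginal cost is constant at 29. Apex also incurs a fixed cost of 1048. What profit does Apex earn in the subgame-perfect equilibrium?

The follower Vertex best-responds to any q_A: π_V = (215 - 0.5Q)q_V - 29q_V.
∂π_V/∂q_V = 186 - (1/2)q_A - q_V = 0 gives the reaction function q_V = (186 - (1/2)q_A).
The leader anticipates this reaction. Substituting into P = 215 - 0.5Q gives P = 122 - (1/4)q_A, so π_A = (122 - (1/4)q_A)q_A - 29q_A.
Leader FOC: 93 - (1/2)q_A = 0, so q_A = 186.
Then q_V = (186 - (1/2)·186) = 93.
Price P = 215 - (1/2)·279 = 151/2.
Apex's profit: (151/2 - 29)·186 - 1048 = 7601.

7601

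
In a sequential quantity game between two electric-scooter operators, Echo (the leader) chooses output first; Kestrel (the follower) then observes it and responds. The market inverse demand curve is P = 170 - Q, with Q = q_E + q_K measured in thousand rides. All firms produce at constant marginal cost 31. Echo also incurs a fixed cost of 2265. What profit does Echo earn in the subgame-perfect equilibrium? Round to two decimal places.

The follower Kestrel best-responds to any q_E: π_K = (170 - Q)q_K - 31q_K.
Setting the follower's marginal profit to zero, 139 - q_E - 2q_K = 0, i.e. q_K = (139 - q_E)/2.
Echo substitutes q_K(q_E) into its own profit: π_E = q_E(170 - q_E - (139 - q_E)/2) - 31q_E = (201/2 - (1/2)q_E)q_E - 31q_E.
The leader's first-order condition 139/2 - q_E = 0 yields q_E = 139/2.
Then q_K = (139 - 139/2)/2 = 139/4.
Price P = 170 - 417/4 = 263/4.
Echo's profit: (263/4 - 31)·(139/2) - 2265 = 1201/8.

150.13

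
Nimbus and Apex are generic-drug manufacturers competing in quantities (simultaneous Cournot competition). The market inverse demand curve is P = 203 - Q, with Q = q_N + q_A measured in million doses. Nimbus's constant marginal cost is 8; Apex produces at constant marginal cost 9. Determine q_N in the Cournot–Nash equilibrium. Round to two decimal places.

65.33

Nimbus's profit: π_N = (203 - Q)q_N - (8q_N). Setting ∂π_N/∂q_N = 0: 195 - 2q_N - (q_A) = 0.
Apex's first-order condition: 194 - 2q_A - (q_N) = 0.
Best responses: q_N = (195 - q_A)/2, q_A = (194 - q_N)/2.
Substituting one into the other gives q_N = 196/3 and q_A = 193/3.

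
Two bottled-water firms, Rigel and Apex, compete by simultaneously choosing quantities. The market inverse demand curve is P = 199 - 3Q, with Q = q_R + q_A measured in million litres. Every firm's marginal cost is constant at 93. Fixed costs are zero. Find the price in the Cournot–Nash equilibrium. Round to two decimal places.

128.33

A representative firm's profit is π_i = q_i(199 - 3Q) - 93q_i.
First-order condition (treating rivals' output as given): 106 - 6q_i - 3q_j = 0.
With identical firms every q_j equals q_i, so q_j = q_i and 106 = 9q_i, giving q_i = 106/9.
Total output Q = 212/9, so price P = 199 - 3·(212/9) = 385/3.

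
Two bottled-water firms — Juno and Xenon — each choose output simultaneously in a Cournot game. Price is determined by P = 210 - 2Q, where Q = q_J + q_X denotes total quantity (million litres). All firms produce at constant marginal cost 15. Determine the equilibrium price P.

80

Each firm earns π_i = (210 - 2Q)q_i - 15q_i.
First-order condition (treating rivals' output as given): 195 - 4q_i - 2q_j = 0.
By symmetry each firm produces the same amount; substituting q_j = q_i yields q_i = 195/6 = 65/2.
Total output Q = 65, so price P = 210 - 2·65 = 80.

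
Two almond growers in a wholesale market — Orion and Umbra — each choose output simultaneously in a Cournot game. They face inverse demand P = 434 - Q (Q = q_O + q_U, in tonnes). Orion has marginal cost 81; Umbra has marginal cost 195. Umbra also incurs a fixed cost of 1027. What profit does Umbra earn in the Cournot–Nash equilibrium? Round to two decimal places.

709.11

Orion's profit: π_O = (434 - Q)q_O - (81q_O). Setting ∂π_O/∂q_O = 0: 353 - 2q_O - (q_U) = 0.
Umbra's first-order condition: 239 - 2q_U - (q_O) = 0.
Rearranging gives the reaction functions q_O = (353 - q_U)/2 and q_U = (239 - q_O)/2.
Substituting one into the other gives q_O = 467/3 and q_U = 125/3.
Price P = 434 - 592/3 = 710/3.
Umbra's profit: (710/3 - 195)·(125/3) - 1027 = 709.1111.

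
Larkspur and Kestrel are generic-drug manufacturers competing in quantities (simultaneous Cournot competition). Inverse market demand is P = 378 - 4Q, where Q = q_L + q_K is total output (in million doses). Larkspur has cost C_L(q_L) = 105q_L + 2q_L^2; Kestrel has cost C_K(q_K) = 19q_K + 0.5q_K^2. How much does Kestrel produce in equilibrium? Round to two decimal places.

34.96

Larkspur's profit: π_L = (378 - 4Q)q_L - (105q_L + 2q_L²). Setting ∂π_L/∂q_L = 0: 273 - 12q_L - 4(q_K) = 0.
Kestrel's profit: π_K = (378 - 4Q)q_K - (19q_K + (1/2)q_K²). Setting ∂π_K/∂q_K = 0: 359 - 9q_K - 4(q_L) = 0.
Rearranging gives the reaction functions q_L = (273 - 4q_K)/12 and q_K = (359 - 4q_L)/9.
Solving the pair: q_L = 1021/92, q_K = 804/23.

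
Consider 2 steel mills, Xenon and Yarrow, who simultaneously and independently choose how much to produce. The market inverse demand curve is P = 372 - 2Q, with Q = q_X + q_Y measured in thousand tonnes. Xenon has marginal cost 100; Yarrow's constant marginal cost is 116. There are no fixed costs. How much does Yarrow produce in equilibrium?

Xenon's profit: π_X = (372 - 2Q)q_X - (100q_X). Setting ∂π_X/∂q_X = 0: 272 - 4q_X - 2(q_Y) = 0.
Yarrow's profit: π_Y = (372 - 2Q)q_Y - (116q_Y). Setting ∂π_Y/∂q_Y = 0: 256 - 4q_Y - 2(q_X) = 0.
Best responses: q_X = (272 - 2q_Y)/4, q_Y = (256 - 2q_X)/4.
Substituting one into the other gives q_X = 48 and q_Y = 40.

40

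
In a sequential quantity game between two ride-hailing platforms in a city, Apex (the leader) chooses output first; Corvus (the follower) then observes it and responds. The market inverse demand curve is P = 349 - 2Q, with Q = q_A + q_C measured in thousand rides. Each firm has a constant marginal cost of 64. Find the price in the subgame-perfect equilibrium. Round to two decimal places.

135.25

Solve by backward induction. Given q_A, the follower Corvus maximises π_C = (349 - 2q_A - 2q_C)q_C - 64q_C.
∂π_C/∂q_C = 285 - 2q_A - 4q_C = 0 gives the reaction function q_C = (285 - 2q_A)/4.
Apex substitutes q_C(q_A) into its own profit: π_A = q_A(349 - 2q_A - (285 - 2q_A)/2) - 64q_A = (413/2 - q_A)q_A - 64q_A.
Maximising: ∂π_A/∂q_A = 285/2 - 2q_A = 0, giving q_A = 285/4.
Then q_C = (285 - 2·(285/4))/4 = 285/8.
Total output Q = 855/8, so price P = 349 - 2·(855/8) = 541/4.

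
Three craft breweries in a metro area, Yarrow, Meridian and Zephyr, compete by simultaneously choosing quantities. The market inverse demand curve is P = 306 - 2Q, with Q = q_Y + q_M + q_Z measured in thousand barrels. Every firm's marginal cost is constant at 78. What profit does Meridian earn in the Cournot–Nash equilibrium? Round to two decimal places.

Each firm earns π_i = (306 - 2Q)q_i - 78q_i.
Setting ∂π_i/∂q_i = 0 with rivals' quantities fixed: 228 - 4q_i - 2·Σ_{j≠i} q_j = 0.
With identical firms every q_j equals q_i, so Σ_{j≠i} q_j = 2q_i and 228 = 8q_i, giving q_i = 57/2.
Price P = 306 - 2·(171/2) = 135.
Meridian's profit: (135 - 78)·(57/2) = 1624.5000.

1624.50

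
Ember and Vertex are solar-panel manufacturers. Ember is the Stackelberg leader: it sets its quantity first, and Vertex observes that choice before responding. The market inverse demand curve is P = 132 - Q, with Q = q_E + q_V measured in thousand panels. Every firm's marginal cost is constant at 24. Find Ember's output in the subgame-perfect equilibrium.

54

Solve by backward induction. Given q_E, the follower Vertex maximises π_V = (132 - q_E - q_V)q_V - 24q_V.
Follower FOC: 108 - q_E - 2q_V = 0, so q_V(q_E) = (108 - q_E)/2.
The leader anticipates this reaction. Substituting into P = 132 - Q gives P = 78 - (1/2)q_E, so π_E = (78 - (1/2)q_E)q_E - 24q_E.
Maximising: ∂π_E/∂q_E = 54 - q_E = 0, giving q_E = 54.
Then q_V = (108 - 54)/2 = 27.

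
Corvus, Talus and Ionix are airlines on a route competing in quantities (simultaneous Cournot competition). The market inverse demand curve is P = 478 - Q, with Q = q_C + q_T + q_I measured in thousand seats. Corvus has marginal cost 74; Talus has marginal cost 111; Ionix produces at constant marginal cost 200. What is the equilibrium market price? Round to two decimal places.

215.75

Corvus's profit: π_C = (478 - Q)q_C - (74q_C). Setting ∂π_C/∂q_C = 0: 404 - 2q_C - (q_T + q_I) = 0.
Talus's first-order condition: 367 - 2q_T - (q_C + q_I) = 0.
Ionix's profit: π_I = (478 - Q)q_I - (200q_I). Setting ∂π_I/∂q_I = 0: 278 - 2q_I - (q_C + q_T) = 0.
Adding the 3 conditions: 1049 − 2Q − 2Q = 0, i.e. Q = 1049/4.
Back-substituting: q_C = (404 − 1049/4) = 567/4, q_T = (367 − 1049/4) = 419/4, q_I = (278 − 1049/4) = 63/4.
Total output Q = 1049/4, so price P = 478 - 1049/4 = 863/4.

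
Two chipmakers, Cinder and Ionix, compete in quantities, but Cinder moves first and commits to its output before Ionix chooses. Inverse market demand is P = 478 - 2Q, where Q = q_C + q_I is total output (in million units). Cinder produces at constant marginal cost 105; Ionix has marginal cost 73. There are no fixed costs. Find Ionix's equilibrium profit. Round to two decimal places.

6873.78

The follower Ionix best-responds to any q_C: π_I = (478 - 2Q)q_I - 73q_I.
∂π_I/∂q_I = 405 - 2q_C - 4q_I = 0 gives the reaction function q_I = (405 - 2q_C)/4.
The leader anticipates this reaction. Substituting into P = 478 - 2Q gives P = 551/2 - q_C, so π_C = (551/2 - q_C)q_C - 105q_C.
Maximising: ∂π_C/∂q_C = 341/2 - 2q_C = 0, giving q_C = 341/4.
Then q_I = (405 - 2·(341/4))/4 = 469/8.
Price P = 478 - 2·(1151/8) = 761/4.
Ionix's profit: (761/4 - 73)·(469/8) = 6873.7813.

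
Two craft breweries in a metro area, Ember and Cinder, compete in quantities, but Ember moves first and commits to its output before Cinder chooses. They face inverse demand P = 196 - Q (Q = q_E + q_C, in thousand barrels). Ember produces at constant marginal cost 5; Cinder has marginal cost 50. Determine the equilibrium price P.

Solve by backward induction. Given q_E, the follower Cinder maximises π_C = (196 - q_E - q_C)q_C - 50q_C.
∂π_C/∂q_C = 146 - q_E - 2q_C = 0 gives the reaction function q_C = (146 - q_E)/2.
The leader anticipates this reaction. Substituting into P = 196 - Q gives P = 123 - (1/2)q_E, so π_E = (123 - (1/2)q_E)q_E - 5q_E.
The leader's first-order condition 118 - q_E = 0 yields q_E = 118.
Then q_C = (146 - 118)/2 = 14.
Total output Q = 132, so price P = 196 - 132 = 64.

64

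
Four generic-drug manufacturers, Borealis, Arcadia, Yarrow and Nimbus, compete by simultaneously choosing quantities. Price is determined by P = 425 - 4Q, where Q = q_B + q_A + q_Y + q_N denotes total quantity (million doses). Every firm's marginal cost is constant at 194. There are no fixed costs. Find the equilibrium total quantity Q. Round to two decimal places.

46.20

Each firm earns π_i = (425 - 4Q)q_i - 194q_i.
Setting ∂π_i/∂q_i = 0 with rivals' quantities fixed: 231 - 8q_i - 4·Σ_{j≠i} q_j = 0.
With identical firms every q_j equals q_i, so Σ_{j≠i} q_j = 3q_i and 231 = 20q_i, giving q_i = 231/20.
Total output Q = 231/20 + 231/20 + 231/20 + 231/20 = 231/5.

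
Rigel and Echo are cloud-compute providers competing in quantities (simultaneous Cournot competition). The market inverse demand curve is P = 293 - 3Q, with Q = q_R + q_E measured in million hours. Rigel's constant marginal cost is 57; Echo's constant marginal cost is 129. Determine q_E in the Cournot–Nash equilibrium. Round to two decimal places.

10.22

Rigel's profit: π_R = (293 - 3Q)q_R - (57q_R). Setting ∂π_R/∂q_R = 0: 236 - 6q_R - 3(q_E) = 0.
Echo's profit: π_E = (293 - 3Q)q_E - (129q_E). Setting ∂π_E/∂q_E = 0: 164 - 6q_E - 3(q_R) = 0.
Rearranging gives the reaction functions q_R = (236 - 3q_E)/6 and q_E = (164 - 3q_R)/6.
Solving the pair: q_R = 308/9, q_E = 92/9.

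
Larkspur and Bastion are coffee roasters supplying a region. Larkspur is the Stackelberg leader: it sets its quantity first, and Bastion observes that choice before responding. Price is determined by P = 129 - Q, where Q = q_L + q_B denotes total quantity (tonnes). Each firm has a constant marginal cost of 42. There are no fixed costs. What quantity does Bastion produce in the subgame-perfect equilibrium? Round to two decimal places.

21.75

The follower Bastion best-responds to any q_L: π_B = (129 - Q)q_B - 42q_B.
Setting the follower's marginal profit to zero, 87 - q_L - 2q_B = 0, i.e. q_B = (87 - q_L)/2.
The leader anticipates this reaction. Substituting into P = 129 - Q gives P = 171/2 - (1/2)q_L, so π_L = (171/2 - (1/2)q_L)q_L - 42q_L.
The leader's first-order condition 87/2 - q_L = 0 yields q_L = 87/2.
Then q_B = (87 - 87/2)/2 = 87/4.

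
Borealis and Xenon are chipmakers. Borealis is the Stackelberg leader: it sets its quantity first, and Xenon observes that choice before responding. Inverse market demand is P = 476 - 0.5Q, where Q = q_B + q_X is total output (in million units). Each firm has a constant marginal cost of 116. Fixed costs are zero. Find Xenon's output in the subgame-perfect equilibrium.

180

The follower Xenon best-responds to any q_B: π_X = (476 - 0.5Q)q_X - 116q_X.
Follower FOC: 360 - (1/2)q_B - q_X = 0, so q_X(q_B) = (360 - (1/2)q_B).
The leader anticipates this reaction. Substituting into P = 476 - 0.5Q gives P = 296 - (1/4)q_B, so π_B = (296 - (1/4)q_B)q_B - 116q_B.
Maximising: ∂π_B/∂q_B = 180 - (1/2)q_B = 0, giving q_B = 360.
Then q_X = (360 - (1/2)·360) = 180.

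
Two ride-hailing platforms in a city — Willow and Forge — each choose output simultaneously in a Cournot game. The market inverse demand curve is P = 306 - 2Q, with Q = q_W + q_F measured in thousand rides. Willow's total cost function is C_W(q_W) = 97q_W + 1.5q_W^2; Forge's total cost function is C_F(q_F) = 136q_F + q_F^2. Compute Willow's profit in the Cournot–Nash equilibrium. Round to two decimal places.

Willow's profit: π_W = (306 - 2Q)q_W - (97q_W + (3/2)q_W²). Setting ∂π_W/∂q_W = 0: 209 - 7q_W - 2(q_F) = 0.
Forge's profit: π_F = (306 - 2Q)q_F - (136q_F + q_F²). Setting ∂π_F/∂q_F = 0: 170 - 6q_F - 2(q_W) = 0.
Best responses: q_W = (209 - 2q_F)/7, q_F = (170 - 2q_W)/6.
Substituting one into the other gives q_W = 457/19 and q_F = 386/19.
Price P = 306 - 2·(843/19) = 217.2632.
Willow's profit: 217.2632·(457/19) - 97·(457/19) - (3/2)(457/19)² = 2024.8518.

2024.85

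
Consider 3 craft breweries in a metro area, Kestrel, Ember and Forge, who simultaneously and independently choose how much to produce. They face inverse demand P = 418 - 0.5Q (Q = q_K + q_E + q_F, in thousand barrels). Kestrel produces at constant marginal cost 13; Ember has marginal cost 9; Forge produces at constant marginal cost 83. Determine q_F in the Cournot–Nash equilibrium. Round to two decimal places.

95.50

Kestrel's profit: π_K = (418 - 0.5Q)q_K - (13q_K). Setting ∂π_K/∂q_K = 0: 405 - q_K - (1/2)(q_E + q_F) = 0.
Ember's first-order condition: 409 - q_E - (1/2)(q_K + q_F) = 0.
Forge's profit: π_F = (418 - 0.5Q)q_F - (83q_F). Setting ∂π_F/∂q_F = 0: 335 - q_F - (1/2)(q_K + q_E) = 0.
Adding the 3 first-order conditions: 1149 − 2Q = 0, so Q = 1149/2.
Back-substituting: q_K = (405 − 1149/4)/(1/2) = 471/2, q_E = (409 − 1149/4)/(1/2) = 487/2, q_F = (335 − 1149/4)/(1/2) = 191/2.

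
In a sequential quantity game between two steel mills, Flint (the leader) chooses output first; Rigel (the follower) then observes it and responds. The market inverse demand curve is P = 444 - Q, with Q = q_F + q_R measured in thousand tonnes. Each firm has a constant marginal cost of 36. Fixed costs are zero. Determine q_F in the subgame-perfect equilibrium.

Solve by backward induction. Given q_F, the follower Rigel maximises π_R = (444 - q_F - q_R)q_R - 36q_R.
Setting the follower's marginal profit to zero, 408 - q_F - 2q_R = 0, i.e. q_R = (408 - q_F)/2.
The leader anticipates this reaction. Substituting into P = 444 - Q gives P = 240 - (1/2)q_F, so π_F = (240 - (1/2)q_F)q_F - 36q_F.
Leader FOC: 204 - q_F = 0, so q_F = 204.
Then q_R = (408 - 204)/2 = 102.

204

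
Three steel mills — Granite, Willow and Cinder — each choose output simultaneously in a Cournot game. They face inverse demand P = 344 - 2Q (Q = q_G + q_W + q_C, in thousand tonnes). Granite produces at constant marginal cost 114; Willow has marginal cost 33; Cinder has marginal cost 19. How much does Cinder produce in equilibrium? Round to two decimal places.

Granite's profit: π_G = (344 - 2Q)q_G - (114q_G). Setting ∂π_G/∂q_G = 0: 230 - 4q_G - 2(q_W + q_C) = 0.
Willow's first-order condition: 311 - 4q_W - 2(q_G + q_C) = 0.
Cinder's profit: π_C = (344 - 2Q)q_C - (19q_C). Setting ∂π_C/∂q_C = 0: 325 - 4q_C - 2(q_G + q_W) = 0.
Adding the 3 conditions: 866 − 4Q − 4Q = 0, i.e. Q = 433/4.
Back-substituting: q_G = (230 − 433/2)/2 = 27/4, q_W = (311 − 433/2)/2 = 189/4, q_C = (325 − 433/2)/2 = 217/4.

54.25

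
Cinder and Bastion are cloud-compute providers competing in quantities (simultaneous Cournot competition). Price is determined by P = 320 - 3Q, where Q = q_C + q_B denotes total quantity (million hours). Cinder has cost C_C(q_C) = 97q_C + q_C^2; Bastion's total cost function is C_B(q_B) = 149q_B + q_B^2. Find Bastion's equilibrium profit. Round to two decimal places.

Cinder's profit: π_C = (320 - 3Q)q_C - (97q_C + q_C²). Setting ∂π_C/∂q_C = 0: 223 - 8q_C - 3(q_B) = 0.
Bastion's profit: π_B = (320 - 3Q)q_B - (149q_B + q_B²). Setting ∂π_B/∂q_B = 0: 171 - 8q_B - 3(q_C) = 0.
Rearranging gives the reaction functions q_C = (223 - 3q_B)/8 and q_B = (171 - 3q_C)/8.
Substituting one into the other gives q_C = 1271/55 and q_B = 699/55.
Price P = 320 - 3·(394/11) = 212.5455.
Bastion's profit: 212.5455·(699/55) - 149·(699/55) - (699/55)² = 646.0840.

646.08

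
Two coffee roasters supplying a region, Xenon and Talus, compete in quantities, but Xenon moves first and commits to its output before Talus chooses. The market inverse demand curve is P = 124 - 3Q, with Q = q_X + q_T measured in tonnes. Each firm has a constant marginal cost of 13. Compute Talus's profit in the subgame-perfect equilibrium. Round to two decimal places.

The follower Talus best-responds to any q_X: π_T = (124 - 3Q)q_T - 13q_T.
∂π_T/∂q_T = 111 - 3q_X - 6q_T = 0 gives the reaction function q_T = (111 - 3q_X)/6.
The leader anticipates this reaction. Substituting into P = 124 - 3Q gives P = 137/2 - (3/2)q_X, so π_X = (137/2 - (3/2)q_X)q_X - 13q_X.
Maximising: ∂π_X/∂q_X = 111/2 - 3q_X = 0, giving q_X = 37/2.
Then q_T = (111 - 3·(37/2))/6 = 37/4.
Price P = 124 - 3·(111/4) = 163/4.
Talus's profit: (163/4 - 13)·(37/4) = 256.6875.

256.69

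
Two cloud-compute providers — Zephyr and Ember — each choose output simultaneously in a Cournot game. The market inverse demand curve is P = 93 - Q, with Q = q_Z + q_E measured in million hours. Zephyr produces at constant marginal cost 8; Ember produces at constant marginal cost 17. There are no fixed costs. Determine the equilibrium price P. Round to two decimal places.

39.33

Zephyr's profit: π_Z = (93 - Q)q_Z - (8q_Z). Setting ∂π_Z/∂q_Z = 0: 85 - 2q_Z - (q_E) = 0.
Ember's profit: π_E = (93 - Q)q_E - (17q_E). Setting ∂π_E/∂q_E = 0: 76 - 2q_E - (q_Z) = 0.
Rearranging gives the reaction functions q_Z = (85 - q_E)/2 and q_E = (76 - q_Z)/2.
Substituting one into the other gives q_Z = 94/3 and q_E = 67/3.
Total output Q = 161/3, so price P = 93 - 161/3 = 118/3.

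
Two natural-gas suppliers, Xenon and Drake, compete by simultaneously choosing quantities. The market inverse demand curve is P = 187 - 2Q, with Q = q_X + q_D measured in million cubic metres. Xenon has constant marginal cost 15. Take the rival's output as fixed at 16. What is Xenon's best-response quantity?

With the rival's output fixed at 16, Xenon's profit is π_X = (187 - 2·16 - 2q_X)q_X - (15q_X) = (155 - 2q_X)q_X - (15q_X).
∂π_X/∂q_X = 140 - 4q_X = 0, so q_X = 35.

35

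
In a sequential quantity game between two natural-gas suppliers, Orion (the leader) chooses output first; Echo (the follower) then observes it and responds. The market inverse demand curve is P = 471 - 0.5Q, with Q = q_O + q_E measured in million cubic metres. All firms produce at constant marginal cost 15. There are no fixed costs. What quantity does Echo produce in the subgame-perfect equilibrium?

228

The follower Echo best-responds to any q_O: π_E = (471 - 0.5Q)q_E - 15q_E.
Follower FOC: 456 - (1/2)q_O - q_E = 0, so q_E(q_O) = (456 - (1/2)q_O).
Orion substitutes q_E(q_O) into its own profit: π_O = q_O(471 - (1/2)q_O - (456 - (1/2)q_O)/2) - 15q_O = (243 - (1/4)q_O)q_O - 15q_O.
The leader's first-order condition 228 - (1/2)q_O = 0 yields q_O = 456.
Then q_E = (456 - (1/2)·456) = 228.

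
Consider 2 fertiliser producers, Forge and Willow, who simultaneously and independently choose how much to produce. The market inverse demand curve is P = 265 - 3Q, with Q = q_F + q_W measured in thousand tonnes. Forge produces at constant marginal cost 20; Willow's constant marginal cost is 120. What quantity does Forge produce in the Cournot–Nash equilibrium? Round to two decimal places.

38.33

Forge's profit: π_F = (265 - 3Q)q_F - (20q_F). Setting ∂π_F/∂q_F = 0: 245 - 6q_F - 3(q_W) = 0.
Willow's profit: π_W = (265 - 3Q)q_W - (120q_W). Setting ∂π_W/∂q_W = 0: 145 - 6q_W - 3(q_F) = 0.
Rearranging gives the reaction functions q_F = (245 - 3q_W)/6 and q_W = (145 - 3q_F)/6.
Solving the pair: q_F = 115/3, q_W = 5.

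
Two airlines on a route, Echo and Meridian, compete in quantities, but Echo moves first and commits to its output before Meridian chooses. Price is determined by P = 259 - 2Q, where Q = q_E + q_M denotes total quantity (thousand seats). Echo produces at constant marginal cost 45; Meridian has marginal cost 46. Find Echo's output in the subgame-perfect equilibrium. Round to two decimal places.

The follower Meridian best-responds to any q_E: π_M = (259 - 2Q)q_M - 46q_M.
∂π_M/∂q_M = 213 - 2q_E - 4q_M = 0 gives the reaction function q_M = (213 - 2q_E)/4.
Echo substitutes q_M(q_E) into its own profit: π_E = q_E(259 - 2q_E - (213 - 2q_E)/2) - 45q_E = (305/2 - q_E)q_E - 45q_E.
The leader's first-order condition 215/2 - 2q_E = 0 yields q_E = 215/4.
Then q_M = (213 - 2·(215/4))/4 = 211/8.

53.75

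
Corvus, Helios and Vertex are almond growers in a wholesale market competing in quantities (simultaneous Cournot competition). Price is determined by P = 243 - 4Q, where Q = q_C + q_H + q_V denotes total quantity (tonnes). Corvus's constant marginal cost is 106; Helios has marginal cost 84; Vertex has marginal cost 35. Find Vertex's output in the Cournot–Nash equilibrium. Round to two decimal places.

20.50

Corvus's profit: π_C = (243 - 4Q)q_C - (106q_C). Setting ∂π_C/∂q_C = 0: 137 - 8q_C - 4(q_H + q_V) = 0.
Helios's profit: π_H = (243 - 4Q)q_H - (84q_H). Setting ∂π_H/∂q_H = 0: 159 - 8q_H - 4(q_C + q_V) = 0.
Vertex's profit: π_V = (243 - 4Q)q_V - (35q_V). Setting ∂π_V/∂q_V = 0: 208 - 8q_V - 4(q_C + q_H) = 0.
Summing all 3 equations gives 504 − 16Q = 0, hence Q = 63/2.
Back-substituting: q_C = (137 − 126)/4 = 11/4, q_H = (159 − 126)/4 = 33/4, q_V = (208 − 126)/4 = 41/2.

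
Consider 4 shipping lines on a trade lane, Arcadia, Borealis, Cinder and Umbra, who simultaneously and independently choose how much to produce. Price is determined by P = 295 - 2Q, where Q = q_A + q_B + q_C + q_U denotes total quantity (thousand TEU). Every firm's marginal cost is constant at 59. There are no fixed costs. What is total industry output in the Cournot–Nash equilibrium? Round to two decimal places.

94.40

Each firm earns π_i = (295 - 2Q)q_i - 59q_i.
First-order condition (treating rivals' output as given): 236 - 4q_i - 2·Σ_{j≠i} q_j = 0.
With identical firms every q_j equals q_i, so Σ_{j≠i} q_j = 3q_i and 236 = 10q_i, giving q_i = 118/5.
Total output Q = 118/5 + 118/5 + 118/5 + 118/5 = 472/5.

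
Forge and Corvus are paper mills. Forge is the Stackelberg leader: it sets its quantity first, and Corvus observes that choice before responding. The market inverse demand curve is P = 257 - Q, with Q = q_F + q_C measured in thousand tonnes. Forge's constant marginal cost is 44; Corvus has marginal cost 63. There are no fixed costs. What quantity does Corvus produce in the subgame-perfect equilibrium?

39

Solve by backward induction. Given q_F, the follower Corvus maximises π_C = (257 - q_F - q_C)q_C - 63q_C.
Setting the follower's marginal profit to zero, 194 - q_F - 2q_C = 0, i.e. q_C = (194 - q_F)/2.
The leader anticipates this reaction. Substituting into P = 257 - Q gives P = 160 - (1/2)q_F, so π_F = (160 - (1/2)q_F)q_F - 44q_F.
Leader FOC: 116 - q_F = 0, so q_F = 116.
Then q_C = (194 - 116)/2 = 39.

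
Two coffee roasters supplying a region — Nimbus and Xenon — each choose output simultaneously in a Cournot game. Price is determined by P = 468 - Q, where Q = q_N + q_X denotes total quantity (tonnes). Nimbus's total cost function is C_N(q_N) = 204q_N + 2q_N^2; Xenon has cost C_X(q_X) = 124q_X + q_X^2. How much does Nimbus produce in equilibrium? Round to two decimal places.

Nimbus's profit: π_N = (468 - Q)q_N - (204q_N + 2q_N²). Setting ∂π_N/∂q_N = 0: 264 - 6q_N - (q_X) = 0.
Xenon's first-order condition: 344 - 4q_X - (q_N) = 0.
Rearranging gives the reaction functions q_N = (264 - q_X)/6 and q_X = (344 - q_N)/4.
Solving the pair: q_N = 712/23, q_X = 1800/23.

30.96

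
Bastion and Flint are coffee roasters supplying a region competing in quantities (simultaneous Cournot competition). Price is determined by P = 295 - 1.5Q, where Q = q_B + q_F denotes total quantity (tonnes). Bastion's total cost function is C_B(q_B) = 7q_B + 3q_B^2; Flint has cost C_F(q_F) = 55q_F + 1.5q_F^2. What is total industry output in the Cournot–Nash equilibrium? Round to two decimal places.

59.83

Bastion's profit: π_B = (295 - 1.5Q)q_B - (7q_B + 3q_B²). Setting ∂π_B/∂q_B = 0: 288 - 9q_B - (3/2)(q_F) = 0.
Flint's profit: π_F = (295 - 1.5Q)q_F - (55q_F + (3/2)q_F²). Setting ∂π_F/∂q_F = 0: 240 - 6q_F - (3/2)(q_B) = 0.
Best responses: q_B = (288 - (3/2)q_F)/9, q_F = (240 - (3/2)q_B)/6.
Solving the pair: q_B = 608/23, q_F = 768/23.
Total output Q = 608/23 + 768/23 = 1376/23.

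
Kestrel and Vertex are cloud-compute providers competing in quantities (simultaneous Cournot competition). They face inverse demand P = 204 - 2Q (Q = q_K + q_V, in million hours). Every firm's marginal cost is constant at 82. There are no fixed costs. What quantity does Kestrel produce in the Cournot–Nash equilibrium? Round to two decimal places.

20.33

Each firm earns π_i = (204 - 2Q)q_i - 82q_i.
Setting ∂π_i/∂q_i = 0 with rivals' quantities fixed: 122 - 4q_i - 2q_j = 0.
With identical firms every q_j equals q_i, so q_j = q_i and 122 = 6q_i, giving q_i = 61/3.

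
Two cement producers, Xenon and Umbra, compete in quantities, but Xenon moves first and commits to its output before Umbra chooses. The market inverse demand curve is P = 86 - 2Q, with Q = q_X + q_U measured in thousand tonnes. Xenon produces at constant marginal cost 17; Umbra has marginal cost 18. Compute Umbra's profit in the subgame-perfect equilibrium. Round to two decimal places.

136.13

Solve by backward induction. Given q_X, the follower Umbra maximises π_U = (86 - 2q_X - 2q_U)q_U - 18q_U.
Setting the follower's marginal profit to zero, 68 - 2q_X - 4q_U = 0, i.e. q_U = (68 - 2q_X)/4.
The leader anticipates this reaction. Substituting into P = 86 - 2Q gives P = 52 - q_X, so π_X = (52 - q_X)q_X - 17q_X.
The leader's first-order condition 35 - 2q_X = 0 yields q_X = 35/2.
Then q_U = (68 - 2·(35/2))/4 = 33/4.
Price P = 86 - 2·(103/4) = 69/2.
Umbra's profit: (69/2 - 18)·(33/4) = 1089/8.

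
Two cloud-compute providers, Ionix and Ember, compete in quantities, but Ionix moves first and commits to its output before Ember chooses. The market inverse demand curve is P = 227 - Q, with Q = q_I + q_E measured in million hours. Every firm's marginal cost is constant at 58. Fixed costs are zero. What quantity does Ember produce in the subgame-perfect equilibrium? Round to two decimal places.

42.25

The follower Ember best-responds to any q_I: π_E = (227 - Q)q_E - 58q_E.
Follower FOC: 169 - q_I - 2q_E = 0, so q_E(q_I) = (169 - q_I)/2.
The leader anticipates this reaction. Substituting into P = 227 - Q gives P = 285/2 - (1/2)q_I, so π_I = (285/2 - (1/2)q_I)q_I - 58q_I.
Leader FOC: 169/2 - q_I = 0, so q_I = 169/2.
Then q_E = (169 - 169/2)/2 = 169/4.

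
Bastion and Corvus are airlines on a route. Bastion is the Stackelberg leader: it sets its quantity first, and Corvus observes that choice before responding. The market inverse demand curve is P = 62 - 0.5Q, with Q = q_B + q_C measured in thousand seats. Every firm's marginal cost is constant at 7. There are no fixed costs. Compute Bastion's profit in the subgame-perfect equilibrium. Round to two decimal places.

The follower Corvus best-responds to any q_B: π_C = (62 - 0.5Q)q_C - 7q_C.
Follower FOC: 55 - (1/2)q_B - q_C = 0, so q_C(q_B) = (55 - (1/2)q_B).
Bastion substitutes q_C(q_B) into its own profit: π_B = q_B(62 - (1/2)q_B - (55 - (1/2)q_B)/2) - 7q_B = (69/2 - (1/4)q_B)q_B - 7q_B.
The leader's first-order condition 55/2 - (1/2)q_B = 0 yields q_B = 55.
Then q_C = (55 - (1/2)·55) = 55/2.
Price P = 62 - (1/2)·(165/2) = 83/4.
Bastion's profit: (83/4 - 7)·55 = 756.2500.

756.25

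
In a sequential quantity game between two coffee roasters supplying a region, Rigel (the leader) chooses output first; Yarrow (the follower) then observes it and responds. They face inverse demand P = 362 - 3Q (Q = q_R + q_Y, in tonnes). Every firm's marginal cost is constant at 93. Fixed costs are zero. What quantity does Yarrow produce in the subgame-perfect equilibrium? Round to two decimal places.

The follower Yarrow best-responds to any q_R: π_Y = (362 - 3Q)q_Y - 93q_Y.
Follower FOC: 269 - 3q_R - 6q_Y = 0, so q_Y(q_R) = (269 - 3q_R)/6.
Rigel substitutes q_Y(q_R) into its own profit: π_R = q_R(362 - 3q_R - (269 - 3q_R)/2) - 93q_R = (455/2 - (3/2)q_R)q_R - 93q_R.
Maximising: ∂π_R/∂q_R = 269/2 - 3q_R = 0, giving q_R = 269/6.
Then q_Y = (269 - 3·(269/6))/6 = 269/12.

22.42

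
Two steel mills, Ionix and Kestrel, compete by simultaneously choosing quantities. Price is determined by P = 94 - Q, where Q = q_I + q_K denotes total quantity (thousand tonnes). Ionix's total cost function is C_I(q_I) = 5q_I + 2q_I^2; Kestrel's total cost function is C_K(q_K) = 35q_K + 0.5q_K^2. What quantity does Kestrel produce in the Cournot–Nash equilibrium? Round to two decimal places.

Ionix's profit: π_I = (94 - Q)q_I - (5q_I + 2q_I²). Setting ∂π_I/∂q_I = 0: 89 - 6q_I - (q_K) = 0.
Kestrel's first-order condition: 59 - 3q_K - (q_I) = 0.
Rearranging gives the reaction functions q_I = (89 - q_K)/6 and q_K = (59 - q_I)/3.
Substituting one into the other gives q_I = 208/17 and q_K = 265/17.

15.59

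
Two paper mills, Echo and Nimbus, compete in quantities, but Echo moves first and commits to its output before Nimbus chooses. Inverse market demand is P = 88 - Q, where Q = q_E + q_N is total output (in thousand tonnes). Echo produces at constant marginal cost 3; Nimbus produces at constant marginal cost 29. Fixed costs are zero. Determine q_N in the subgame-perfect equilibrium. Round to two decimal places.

The follower Nimbus best-responds to any q_E: π_N = (88 - Q)q_N - 29q_N.
Setting the follower's marginal profit to zero, 59 - q_E - 2q_N = 0, i.e. q_N = (59 - q_E)/2.
The leader anticipates this reaction. Substituting into P = 88 - Q gives P = 117/2 - (1/2)q_E, so π_E = (117/2 - (1/2)q_E)q_E - 3q_E.
Maximising: ∂π_E/∂q_E = 111/2 - q_E = 0, giving q_E = 111/2.
Then q_N = (59 - 111/2)/2 = 7/4.

1.75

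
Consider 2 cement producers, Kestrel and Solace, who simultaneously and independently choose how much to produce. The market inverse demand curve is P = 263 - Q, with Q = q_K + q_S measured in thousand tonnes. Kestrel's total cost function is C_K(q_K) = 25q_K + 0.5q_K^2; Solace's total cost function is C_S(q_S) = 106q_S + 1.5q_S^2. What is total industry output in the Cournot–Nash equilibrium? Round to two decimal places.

90.43

Kestrel's profit: π_K = (263 - Q)q_K - (25q_K + (1/2)q_K²). Setting ∂π_K/∂q_K = 0: 238 - 3q_K - (q_S) = 0.
Solace's first-order condition: 157 - 5q_S - (q_K) = 0.
Rearranging gives the reaction functions q_K = (238 - q_S)/3 and q_S = (157 - q_K)/5.
Solving the pair: q_K = 1033/14, q_S = 233/14.
Total output Q = 1033/14 + 233/14 = 633/7.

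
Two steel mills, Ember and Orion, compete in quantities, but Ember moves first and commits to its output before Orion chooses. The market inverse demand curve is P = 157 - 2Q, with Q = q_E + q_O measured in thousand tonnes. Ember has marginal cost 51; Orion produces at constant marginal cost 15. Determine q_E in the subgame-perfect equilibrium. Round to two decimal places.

The follower Orion best-responds to any q_E: π_O = (157 - 2Q)q_O - 15q_O.
∂π_O/∂q_O = 142 - 2q_E - 4q_O = 0 gives the reaction function q_O = (142 - 2q_E)/4.
The leader anticipates this reaction. Substituting into P = 157 - 2Q gives P = 86 - q_E, so π_E = (86 - q_E)q_E - 51q_E.
Leader FOC: 35 - 2q_E = 0, so q_E = 35/2.
Then q_O = (142 - 2·(35/2))/4 = 107/4.

17.50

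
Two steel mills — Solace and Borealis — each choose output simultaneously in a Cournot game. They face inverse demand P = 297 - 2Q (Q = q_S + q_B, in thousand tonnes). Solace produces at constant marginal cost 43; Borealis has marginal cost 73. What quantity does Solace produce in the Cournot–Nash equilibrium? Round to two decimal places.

Solace's profit: π_S = (297 - 2Q)q_S - (43q_S). Setting ∂π_S/∂q_S = 0: 254 - 4q_S - 2(q_B) = 0.
Borealis's first-order condition: 224 - 4q_B - 2(q_S) = 0.
Best responses: q_S = (254 - 2q_B)/4, q_B = (224 - 2q_S)/4.
Solving the pair: q_S = 142/3, q_B = 97/3.

47.33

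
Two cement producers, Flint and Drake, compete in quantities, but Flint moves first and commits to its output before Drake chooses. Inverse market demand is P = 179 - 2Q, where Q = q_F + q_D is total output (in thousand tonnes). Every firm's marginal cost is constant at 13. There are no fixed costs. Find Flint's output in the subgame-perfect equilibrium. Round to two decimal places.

The follower Drake best-responds to any q_F: π_D = (179 - 2Q)q_D - 13q_D.
∂π_D/∂q_D = 166 - 2q_F - 4q_D = 0 gives the reaction function q_D = (166 - 2q_F)/4.
The leader anticipates this reaction. Substituting into P = 179 - 2Q gives P = 96 - q_F, so π_F = (96 - q_F)q_F - 13q_F.
The leader's first-order condition 83 - 2q_F = 0 yields q_F = 83/2.
Then q_D = (166 - 2·(83/2))/4 = 83/4.

41.50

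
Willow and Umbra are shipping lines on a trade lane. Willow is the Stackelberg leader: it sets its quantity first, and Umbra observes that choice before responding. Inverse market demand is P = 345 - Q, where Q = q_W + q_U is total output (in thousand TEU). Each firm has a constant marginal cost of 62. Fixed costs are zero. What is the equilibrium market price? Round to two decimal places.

132.75

The follower Umbra best-responds to any q_W: π_U = (345 - Q)q_U - 62q_U.
Follower FOC: 283 - q_W - 2q_U = 0, so q_U(q_W) = (283 - q_W)/2.
Willow substitutes q_U(q_W) into its own profit: π_W = q_W(345 - q_W - (283 - q_W)/2) - 62q_W = (407/2 - (1/2)q_W)q_W - 62q_W.
The leader's first-order condition 283/2 - q_W = 0 yields q_W = 283/2.
Then q_U = (283 - 283/2)/2 = 283/4.
Total output Q = 849/4, so price P = 345 - 849/4 = 531/4.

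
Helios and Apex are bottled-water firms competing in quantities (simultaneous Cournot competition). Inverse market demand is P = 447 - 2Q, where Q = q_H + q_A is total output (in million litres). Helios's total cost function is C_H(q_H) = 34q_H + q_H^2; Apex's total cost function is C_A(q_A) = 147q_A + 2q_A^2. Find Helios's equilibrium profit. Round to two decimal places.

11329.98

Helios's profit: π_H = (447 - 2Q)q_H - (34q_H + q_H²). Setting ∂π_H/∂q_H = 0: 413 - 6q_H - 2(q_A) = 0.
Apex's profit: π_A = (447 - 2Q)q_A - (147q_A + 2q_A²). Setting ∂π_A/∂q_A = 0: 300 - 8q_A - 2(q_H) = 0.
Rearranging gives the reaction functions q_H = (413 - 2q_A)/6 and q_A = (300 - 2q_H)/8.
Solving the pair: q_H = 676/11, q_A = 487/22.
Price P = 447 - 2·(1839/22) = 279.8182.
Helios's profit: 279.8182·(676/11) - 34·(676/11) - (676/11)² = 11329.9835.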